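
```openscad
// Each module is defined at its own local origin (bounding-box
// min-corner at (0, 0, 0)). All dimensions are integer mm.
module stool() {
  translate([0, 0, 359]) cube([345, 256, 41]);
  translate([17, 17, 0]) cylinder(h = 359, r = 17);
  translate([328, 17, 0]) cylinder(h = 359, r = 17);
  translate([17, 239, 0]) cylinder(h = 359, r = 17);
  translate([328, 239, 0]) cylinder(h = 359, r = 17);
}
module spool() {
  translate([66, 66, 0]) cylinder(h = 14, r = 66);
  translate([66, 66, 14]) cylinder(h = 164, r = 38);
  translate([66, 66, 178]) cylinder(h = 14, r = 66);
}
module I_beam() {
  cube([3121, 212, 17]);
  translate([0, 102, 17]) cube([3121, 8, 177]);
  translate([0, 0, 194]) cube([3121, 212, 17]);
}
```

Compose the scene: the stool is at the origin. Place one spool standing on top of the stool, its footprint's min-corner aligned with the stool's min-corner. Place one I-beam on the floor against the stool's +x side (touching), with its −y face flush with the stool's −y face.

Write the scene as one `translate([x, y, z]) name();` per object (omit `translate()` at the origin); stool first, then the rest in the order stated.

stool();
translate([0, 0, 400]) spool();
translate([345, 0, 0]) I_beam();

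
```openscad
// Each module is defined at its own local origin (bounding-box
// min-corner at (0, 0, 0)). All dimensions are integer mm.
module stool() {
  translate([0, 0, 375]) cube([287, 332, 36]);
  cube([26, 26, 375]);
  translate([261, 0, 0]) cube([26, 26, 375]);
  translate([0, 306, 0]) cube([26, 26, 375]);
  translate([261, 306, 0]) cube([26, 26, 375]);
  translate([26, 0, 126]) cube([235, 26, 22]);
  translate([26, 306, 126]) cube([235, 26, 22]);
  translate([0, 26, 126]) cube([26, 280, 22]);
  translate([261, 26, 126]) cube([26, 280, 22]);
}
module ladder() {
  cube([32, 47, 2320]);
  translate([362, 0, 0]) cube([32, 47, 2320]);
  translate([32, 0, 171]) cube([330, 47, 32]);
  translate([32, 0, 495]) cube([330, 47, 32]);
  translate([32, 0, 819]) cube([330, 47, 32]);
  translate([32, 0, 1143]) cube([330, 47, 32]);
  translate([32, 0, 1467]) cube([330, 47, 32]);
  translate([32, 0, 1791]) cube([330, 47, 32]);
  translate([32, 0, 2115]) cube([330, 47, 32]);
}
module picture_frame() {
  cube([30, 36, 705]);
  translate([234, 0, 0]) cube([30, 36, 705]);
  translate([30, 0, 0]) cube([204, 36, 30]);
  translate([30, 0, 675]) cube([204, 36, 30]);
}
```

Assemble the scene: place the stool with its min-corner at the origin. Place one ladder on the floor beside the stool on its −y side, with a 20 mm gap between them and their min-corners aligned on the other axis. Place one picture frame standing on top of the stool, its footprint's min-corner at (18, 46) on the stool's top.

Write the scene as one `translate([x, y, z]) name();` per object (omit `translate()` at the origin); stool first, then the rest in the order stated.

stool();
translate([0, -67, 0]) ladder();
translate([18, 46, 411]) picture_frame();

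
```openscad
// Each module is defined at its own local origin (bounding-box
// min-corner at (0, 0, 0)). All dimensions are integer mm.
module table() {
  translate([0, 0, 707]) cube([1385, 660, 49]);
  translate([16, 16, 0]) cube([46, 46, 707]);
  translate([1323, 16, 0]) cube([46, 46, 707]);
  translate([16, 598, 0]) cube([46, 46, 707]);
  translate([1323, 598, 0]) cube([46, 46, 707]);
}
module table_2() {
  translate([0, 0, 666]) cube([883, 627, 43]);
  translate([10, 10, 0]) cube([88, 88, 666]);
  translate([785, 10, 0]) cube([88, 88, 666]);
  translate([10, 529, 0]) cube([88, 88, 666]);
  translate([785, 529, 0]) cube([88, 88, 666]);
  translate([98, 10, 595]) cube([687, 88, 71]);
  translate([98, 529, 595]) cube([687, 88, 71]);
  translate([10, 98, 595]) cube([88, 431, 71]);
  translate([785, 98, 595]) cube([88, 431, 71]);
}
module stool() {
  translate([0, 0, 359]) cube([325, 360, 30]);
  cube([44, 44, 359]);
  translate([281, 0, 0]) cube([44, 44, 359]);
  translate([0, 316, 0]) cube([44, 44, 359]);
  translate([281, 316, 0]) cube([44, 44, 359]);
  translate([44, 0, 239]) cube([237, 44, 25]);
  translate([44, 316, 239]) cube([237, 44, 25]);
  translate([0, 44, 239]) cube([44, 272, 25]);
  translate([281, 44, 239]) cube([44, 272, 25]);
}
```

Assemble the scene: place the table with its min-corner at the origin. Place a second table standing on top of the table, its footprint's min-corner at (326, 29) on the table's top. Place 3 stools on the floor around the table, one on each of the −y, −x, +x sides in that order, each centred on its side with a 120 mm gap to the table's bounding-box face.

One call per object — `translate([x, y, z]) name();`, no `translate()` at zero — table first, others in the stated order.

table();
translate([326, 29, 756]) table_2();
translate([530, -480, 0]) stool();
translate([-445, 150, 0]) stool();
translate([1505, 150, 0]) stool();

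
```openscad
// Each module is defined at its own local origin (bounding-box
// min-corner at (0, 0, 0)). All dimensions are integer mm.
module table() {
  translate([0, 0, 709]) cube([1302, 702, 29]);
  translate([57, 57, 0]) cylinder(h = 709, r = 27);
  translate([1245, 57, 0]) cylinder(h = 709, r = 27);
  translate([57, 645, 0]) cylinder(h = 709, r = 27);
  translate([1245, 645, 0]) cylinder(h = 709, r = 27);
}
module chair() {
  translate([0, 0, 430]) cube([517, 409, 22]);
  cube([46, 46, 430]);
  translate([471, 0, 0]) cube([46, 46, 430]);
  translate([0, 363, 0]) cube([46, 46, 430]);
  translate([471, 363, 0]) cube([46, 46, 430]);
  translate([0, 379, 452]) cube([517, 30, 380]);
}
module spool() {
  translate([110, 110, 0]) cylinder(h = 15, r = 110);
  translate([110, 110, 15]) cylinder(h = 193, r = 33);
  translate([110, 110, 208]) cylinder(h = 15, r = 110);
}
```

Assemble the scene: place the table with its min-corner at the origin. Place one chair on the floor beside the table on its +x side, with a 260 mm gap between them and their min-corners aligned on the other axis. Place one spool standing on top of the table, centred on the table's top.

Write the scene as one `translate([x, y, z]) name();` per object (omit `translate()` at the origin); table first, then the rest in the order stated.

table();
translate([1562, 0, 0]) chair();
translate([541, 241, 738]) spool();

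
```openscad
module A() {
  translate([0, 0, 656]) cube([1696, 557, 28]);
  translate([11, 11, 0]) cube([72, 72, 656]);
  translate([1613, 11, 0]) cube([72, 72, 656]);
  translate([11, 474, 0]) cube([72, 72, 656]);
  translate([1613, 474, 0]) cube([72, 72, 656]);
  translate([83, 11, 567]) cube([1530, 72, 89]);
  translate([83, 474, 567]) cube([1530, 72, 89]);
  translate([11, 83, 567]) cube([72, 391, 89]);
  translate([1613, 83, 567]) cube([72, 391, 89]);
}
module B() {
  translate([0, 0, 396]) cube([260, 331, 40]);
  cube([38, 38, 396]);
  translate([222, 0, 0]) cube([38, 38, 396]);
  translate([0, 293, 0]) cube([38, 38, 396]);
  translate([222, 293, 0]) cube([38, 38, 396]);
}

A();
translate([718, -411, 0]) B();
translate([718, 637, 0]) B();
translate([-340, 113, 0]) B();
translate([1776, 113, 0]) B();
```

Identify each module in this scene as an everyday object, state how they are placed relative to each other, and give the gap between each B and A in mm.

Each stool's nearest face is 80 mm from the table's bounding box.

A is a table. B is a stool. Four stools sit around the table at the −y, +y, −x, +x sides. The gap between each stool and the table is 80 mm.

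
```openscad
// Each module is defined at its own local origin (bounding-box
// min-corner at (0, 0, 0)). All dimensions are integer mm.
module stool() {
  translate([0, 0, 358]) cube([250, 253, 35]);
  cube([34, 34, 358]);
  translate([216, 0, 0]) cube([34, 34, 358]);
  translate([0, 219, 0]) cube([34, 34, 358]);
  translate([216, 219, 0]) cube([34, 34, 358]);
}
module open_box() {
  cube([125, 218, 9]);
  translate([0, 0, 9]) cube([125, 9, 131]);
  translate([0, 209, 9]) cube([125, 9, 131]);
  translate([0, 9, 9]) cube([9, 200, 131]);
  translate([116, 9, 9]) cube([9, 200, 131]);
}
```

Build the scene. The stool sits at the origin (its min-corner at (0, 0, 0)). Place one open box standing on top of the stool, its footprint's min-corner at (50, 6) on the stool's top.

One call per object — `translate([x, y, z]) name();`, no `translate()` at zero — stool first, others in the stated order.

stool();
translate([50, 6, 393]) open_box();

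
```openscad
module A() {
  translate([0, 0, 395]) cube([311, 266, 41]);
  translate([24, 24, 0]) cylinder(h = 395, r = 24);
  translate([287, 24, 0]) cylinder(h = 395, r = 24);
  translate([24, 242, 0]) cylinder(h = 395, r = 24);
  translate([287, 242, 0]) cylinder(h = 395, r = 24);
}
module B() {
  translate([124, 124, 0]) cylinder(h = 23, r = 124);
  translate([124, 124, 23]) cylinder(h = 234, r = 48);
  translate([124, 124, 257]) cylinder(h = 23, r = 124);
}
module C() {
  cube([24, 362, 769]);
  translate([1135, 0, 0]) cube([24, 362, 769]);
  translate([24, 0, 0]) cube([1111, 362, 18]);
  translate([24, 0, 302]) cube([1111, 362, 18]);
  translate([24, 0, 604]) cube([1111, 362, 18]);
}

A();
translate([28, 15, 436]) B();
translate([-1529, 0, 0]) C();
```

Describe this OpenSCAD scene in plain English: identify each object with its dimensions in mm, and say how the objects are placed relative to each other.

A is a simple wooden stool: a rectangular seat 311 mm (x) by 266 mm (y), 41 mm thick, top face at z = 436 mm, on four round legs, each 48 mm in diameter. The legs rest on z = 0, each leg's axis is inset half a diameter from the nearest pair of seat edges (so the leg's bounding box is flush with the corner).

B is a spool: two coaxial disc flanges of radius 124 mm and thickness 23 mm, joined by a core cylinder of radius 48 mm and height 234 mm. The lower flange rests on z = 0 and the three cylinders share a vertical axis.

C is an open bookshelf. Two side panels, each 24 mm thick, 362 mm deep and 769 mm tall, stand 1159 mm apart (outside-to-outside). Between them sit 3 shelves, each 18 mm thick and 362 mm deep, spanning the full gap between the sides. The bottom shelf rests on the floor (its underside at z = 0) and the clear gap between one shelf's top and the next shelf's underside is 284 mm.

The spool is on top of the stool. The bookshelf is on the floor beside the stool on its −x side.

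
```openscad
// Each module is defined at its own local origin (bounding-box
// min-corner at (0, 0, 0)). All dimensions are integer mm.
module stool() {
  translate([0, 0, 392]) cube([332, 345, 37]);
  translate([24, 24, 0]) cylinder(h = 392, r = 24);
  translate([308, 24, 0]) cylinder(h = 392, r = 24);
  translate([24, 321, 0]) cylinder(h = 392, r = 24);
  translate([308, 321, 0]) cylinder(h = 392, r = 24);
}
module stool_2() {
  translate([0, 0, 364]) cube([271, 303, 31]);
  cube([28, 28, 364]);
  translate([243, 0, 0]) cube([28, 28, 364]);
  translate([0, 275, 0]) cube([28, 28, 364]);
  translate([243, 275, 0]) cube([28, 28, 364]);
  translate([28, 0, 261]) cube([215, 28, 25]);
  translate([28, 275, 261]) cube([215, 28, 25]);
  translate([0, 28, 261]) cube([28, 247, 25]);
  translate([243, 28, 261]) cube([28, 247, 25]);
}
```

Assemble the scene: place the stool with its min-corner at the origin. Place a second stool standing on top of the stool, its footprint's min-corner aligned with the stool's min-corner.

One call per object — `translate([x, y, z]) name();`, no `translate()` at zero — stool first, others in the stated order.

stool();
translate([0, 0, 429]) stool_2();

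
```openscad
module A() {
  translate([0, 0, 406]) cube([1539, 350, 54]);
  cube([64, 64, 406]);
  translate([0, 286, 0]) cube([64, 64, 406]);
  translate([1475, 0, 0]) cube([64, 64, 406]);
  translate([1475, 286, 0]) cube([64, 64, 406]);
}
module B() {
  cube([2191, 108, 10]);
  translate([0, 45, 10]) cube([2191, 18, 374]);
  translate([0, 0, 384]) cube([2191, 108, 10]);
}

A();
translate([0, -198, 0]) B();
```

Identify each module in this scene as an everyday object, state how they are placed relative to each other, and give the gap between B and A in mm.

The I-beam's nearest face is 90 mm from the bench's −y face.

A is a bench. B is an I-beam. The I-beam is on the floor beside the bench on its −y side. The gap between the I-beam and the bench is 90 mm.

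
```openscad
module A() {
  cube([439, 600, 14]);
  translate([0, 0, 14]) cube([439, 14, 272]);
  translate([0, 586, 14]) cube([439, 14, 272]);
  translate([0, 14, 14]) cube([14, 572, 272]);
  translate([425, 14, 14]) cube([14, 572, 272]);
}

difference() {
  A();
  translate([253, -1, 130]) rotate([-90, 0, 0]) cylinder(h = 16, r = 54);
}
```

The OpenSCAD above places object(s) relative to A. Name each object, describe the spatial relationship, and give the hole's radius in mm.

The subtracted cylinder has r = 54 mm.

A is an open box. The open box has a circular hole through its front wall. The hole's radius is 54 mm.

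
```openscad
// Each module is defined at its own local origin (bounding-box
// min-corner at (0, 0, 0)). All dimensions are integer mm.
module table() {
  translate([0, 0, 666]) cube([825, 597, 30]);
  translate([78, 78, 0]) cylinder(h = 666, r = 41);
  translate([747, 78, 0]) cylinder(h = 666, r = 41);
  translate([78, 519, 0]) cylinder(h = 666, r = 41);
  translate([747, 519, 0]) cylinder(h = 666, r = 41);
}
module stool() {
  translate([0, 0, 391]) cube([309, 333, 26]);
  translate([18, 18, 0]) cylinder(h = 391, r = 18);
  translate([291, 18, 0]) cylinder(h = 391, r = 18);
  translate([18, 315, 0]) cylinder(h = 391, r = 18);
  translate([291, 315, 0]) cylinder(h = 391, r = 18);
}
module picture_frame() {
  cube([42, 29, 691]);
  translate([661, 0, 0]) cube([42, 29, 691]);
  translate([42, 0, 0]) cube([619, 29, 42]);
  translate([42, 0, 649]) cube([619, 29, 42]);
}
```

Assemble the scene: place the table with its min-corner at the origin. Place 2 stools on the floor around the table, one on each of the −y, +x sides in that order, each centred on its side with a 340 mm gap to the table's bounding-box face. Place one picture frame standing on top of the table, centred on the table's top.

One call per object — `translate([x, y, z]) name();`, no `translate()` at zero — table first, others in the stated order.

table();
translate([258, -673, 0]) stool();
translate([1165, 132, 0]) stool();
translate([61, 284, 696]) picture_frame();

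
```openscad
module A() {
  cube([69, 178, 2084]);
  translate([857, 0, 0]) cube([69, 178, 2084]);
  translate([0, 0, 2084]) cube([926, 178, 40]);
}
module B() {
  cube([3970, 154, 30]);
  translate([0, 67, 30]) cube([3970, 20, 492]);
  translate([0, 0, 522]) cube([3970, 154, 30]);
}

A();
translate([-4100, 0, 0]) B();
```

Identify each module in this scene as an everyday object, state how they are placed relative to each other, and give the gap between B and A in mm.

A is a door frame. B is an I-beam. The I-beam is on the floor beside the door frame on its −x side. The gap between the I-beam and the door frame is 130 mm.

The I-beam's nearest face is 130 mm from the door frame's −x face.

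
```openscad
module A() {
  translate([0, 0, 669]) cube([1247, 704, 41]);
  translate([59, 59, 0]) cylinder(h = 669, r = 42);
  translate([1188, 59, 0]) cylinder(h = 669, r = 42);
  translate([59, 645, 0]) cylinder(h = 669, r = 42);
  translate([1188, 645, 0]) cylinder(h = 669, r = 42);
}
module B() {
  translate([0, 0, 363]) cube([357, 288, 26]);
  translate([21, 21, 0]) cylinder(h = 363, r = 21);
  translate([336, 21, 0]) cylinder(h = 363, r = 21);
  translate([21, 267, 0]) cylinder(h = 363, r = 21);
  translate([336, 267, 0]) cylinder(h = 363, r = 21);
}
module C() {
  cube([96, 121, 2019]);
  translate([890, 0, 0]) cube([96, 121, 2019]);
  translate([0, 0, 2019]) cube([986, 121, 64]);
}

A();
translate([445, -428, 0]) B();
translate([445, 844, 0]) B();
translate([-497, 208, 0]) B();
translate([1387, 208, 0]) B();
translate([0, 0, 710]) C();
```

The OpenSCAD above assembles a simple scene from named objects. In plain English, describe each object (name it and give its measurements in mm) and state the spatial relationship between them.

A is a table: top 1247 mm (x) × 704 mm (y), 41 mm thick, upper face at z = 710 mm, on four round legs of 84 mm diameter, each leg's bounding box inset 17 mm from the nearest pair of top edges, running from z = 0 to the bottom of the top.

B is a four-legged stool. The seat is a 357×288×26 mm slab whose top surface is at z = 389 mm; four round legs, each 42 mm in diameter, run from the floor (z = 0) to the underside of the seat, each leg's axis is inset half a diameter from the nearest pair of seat edges (so the leg's bounding box is flush with the corner).

C is a door frame. The clear opening is 794 mm wide and 2019 mm high. Two 96 mm wide jambs, 121 mm deep, stand either side of the opening from the floor to the top of the opening. A 64 mm thick head sits across the top of both jambs, spanning the full outside width of the frame.

Four stools sit around the table at the −y, +y, −x, +x sides. The door frame is on top of the table.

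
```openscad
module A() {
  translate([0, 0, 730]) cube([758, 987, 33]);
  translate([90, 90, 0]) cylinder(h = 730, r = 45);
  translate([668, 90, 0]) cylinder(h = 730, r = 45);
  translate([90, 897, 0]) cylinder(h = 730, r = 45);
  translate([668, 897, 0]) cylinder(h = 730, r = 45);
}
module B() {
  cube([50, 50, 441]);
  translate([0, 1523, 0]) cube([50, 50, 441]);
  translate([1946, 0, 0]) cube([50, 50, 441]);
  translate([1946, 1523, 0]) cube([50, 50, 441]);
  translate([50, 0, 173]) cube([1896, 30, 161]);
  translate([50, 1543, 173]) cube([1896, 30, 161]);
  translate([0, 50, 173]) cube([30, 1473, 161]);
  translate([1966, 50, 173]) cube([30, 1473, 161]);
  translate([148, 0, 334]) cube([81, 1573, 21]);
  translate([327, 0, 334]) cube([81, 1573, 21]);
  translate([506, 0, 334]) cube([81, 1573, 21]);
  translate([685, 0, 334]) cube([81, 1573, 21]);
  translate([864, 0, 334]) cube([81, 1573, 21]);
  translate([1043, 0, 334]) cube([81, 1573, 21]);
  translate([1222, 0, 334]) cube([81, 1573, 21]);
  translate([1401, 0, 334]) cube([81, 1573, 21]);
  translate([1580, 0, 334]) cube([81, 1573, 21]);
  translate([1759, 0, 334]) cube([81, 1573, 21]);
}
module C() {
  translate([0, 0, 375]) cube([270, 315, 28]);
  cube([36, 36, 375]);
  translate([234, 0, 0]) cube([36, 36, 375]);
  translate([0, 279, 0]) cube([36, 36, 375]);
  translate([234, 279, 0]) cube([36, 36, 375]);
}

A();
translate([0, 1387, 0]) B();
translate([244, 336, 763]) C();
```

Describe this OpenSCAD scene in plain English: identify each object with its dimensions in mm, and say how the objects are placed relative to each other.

A is a table with a 758×987 mm rectangular top, 33 mm thick, top surface at z = 763 mm, supported by four round legs of 90 mm diameter, each leg's bounding box inset 45 mm from the nearest pair of top edges, running from the floor.

B is a bed frame 1996 mm long (x) by 1573 mm wide (y). Four 50×50 mm corner posts, 441 mm tall, at the corners of the footprint. Four rails of 30 mm thickness and 161 mm height run between adjacent posts with their undersides at z = 173 mm, their outer faces flush with the outside of the frame (the two x-running rails run between the posts' inner faces; the two y-running rails run between the posts' inner faces). 10 slats, each 81 mm wide (x) and 21 mm thick, lie across the top of the two x-running rails, running the full 1573 mm width of the frame in y; the slats are evenly spaced along x between the inner faces of the end posts with equal gaps (rounded down to the nearest mm) at the −x end and between each pair — any rounding remainder accumulates at the +x end.

C is a four-legged stool. The seat is 270×315 mm, 28 mm thick, top at z = 403 mm. It stands on four square legs, each 36×36 mm in cross-section, from z = 0 to the seat underside, each flush with a corner of the seat.

The bed frame is on the floor beside the table on its +y side. The stool is on top of the table, centred.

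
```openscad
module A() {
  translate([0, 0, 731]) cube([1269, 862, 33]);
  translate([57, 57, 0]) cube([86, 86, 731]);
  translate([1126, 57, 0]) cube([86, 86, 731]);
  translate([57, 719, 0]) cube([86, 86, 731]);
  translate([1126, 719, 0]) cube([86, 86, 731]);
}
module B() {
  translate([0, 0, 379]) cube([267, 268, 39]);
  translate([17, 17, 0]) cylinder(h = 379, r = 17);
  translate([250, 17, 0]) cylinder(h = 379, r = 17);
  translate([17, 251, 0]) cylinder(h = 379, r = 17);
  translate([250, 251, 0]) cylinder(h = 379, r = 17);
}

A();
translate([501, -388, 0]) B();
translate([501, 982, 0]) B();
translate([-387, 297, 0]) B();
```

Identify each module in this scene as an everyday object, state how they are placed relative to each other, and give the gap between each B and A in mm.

Each stool's nearest face is 120 mm from the table's bounding box.

A is a table. B is a stool. Three stools sit around the table at the −y, +y, −x sides. The gap between each stool and the table is 120 mm.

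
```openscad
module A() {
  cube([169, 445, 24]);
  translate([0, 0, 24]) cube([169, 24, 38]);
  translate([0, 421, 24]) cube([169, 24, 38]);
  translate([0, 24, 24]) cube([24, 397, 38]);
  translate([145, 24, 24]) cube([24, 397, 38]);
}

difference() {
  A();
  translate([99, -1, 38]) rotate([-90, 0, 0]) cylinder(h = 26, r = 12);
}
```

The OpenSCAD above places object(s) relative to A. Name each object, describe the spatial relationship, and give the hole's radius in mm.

The subtracted cylinder has r = 12 mm.

A is an open box. The open box has a circular hole through its front wall. The hole's radius is 12 mm.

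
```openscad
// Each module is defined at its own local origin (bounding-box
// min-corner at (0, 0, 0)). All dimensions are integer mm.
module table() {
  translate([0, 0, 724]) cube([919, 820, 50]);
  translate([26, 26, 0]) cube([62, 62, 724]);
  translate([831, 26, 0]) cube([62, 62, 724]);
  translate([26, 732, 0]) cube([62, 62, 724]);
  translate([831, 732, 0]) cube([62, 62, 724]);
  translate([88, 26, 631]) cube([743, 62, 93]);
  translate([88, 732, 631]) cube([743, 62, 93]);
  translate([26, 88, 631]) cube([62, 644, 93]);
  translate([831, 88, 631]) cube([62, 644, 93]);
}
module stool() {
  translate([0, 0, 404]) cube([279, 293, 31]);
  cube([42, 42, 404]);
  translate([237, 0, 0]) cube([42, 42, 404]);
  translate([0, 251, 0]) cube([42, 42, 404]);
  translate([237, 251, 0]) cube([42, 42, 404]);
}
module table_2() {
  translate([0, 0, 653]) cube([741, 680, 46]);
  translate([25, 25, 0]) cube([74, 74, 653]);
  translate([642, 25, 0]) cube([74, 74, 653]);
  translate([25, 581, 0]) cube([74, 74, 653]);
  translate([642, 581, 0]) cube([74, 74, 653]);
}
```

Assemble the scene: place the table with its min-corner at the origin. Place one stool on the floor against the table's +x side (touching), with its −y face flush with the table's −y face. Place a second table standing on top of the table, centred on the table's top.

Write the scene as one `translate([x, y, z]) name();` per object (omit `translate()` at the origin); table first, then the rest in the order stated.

table();
translate([919, 0, 0]) stool();
translate([89, 70, 774]) table_2();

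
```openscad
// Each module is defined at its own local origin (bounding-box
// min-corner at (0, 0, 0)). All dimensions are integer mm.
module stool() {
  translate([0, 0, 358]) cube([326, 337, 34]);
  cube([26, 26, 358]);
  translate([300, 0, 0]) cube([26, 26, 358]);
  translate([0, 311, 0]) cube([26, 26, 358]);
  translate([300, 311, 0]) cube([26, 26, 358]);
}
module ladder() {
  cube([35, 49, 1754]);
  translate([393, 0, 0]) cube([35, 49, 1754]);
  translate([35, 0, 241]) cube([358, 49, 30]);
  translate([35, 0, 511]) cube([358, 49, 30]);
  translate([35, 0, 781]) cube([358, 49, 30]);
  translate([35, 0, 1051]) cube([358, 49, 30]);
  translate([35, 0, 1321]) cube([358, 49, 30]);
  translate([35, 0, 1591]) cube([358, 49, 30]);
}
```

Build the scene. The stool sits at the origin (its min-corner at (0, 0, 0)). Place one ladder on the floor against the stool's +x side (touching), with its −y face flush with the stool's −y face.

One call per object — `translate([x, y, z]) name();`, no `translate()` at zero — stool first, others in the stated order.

stool();
translate([326, 0, 0]) ladder();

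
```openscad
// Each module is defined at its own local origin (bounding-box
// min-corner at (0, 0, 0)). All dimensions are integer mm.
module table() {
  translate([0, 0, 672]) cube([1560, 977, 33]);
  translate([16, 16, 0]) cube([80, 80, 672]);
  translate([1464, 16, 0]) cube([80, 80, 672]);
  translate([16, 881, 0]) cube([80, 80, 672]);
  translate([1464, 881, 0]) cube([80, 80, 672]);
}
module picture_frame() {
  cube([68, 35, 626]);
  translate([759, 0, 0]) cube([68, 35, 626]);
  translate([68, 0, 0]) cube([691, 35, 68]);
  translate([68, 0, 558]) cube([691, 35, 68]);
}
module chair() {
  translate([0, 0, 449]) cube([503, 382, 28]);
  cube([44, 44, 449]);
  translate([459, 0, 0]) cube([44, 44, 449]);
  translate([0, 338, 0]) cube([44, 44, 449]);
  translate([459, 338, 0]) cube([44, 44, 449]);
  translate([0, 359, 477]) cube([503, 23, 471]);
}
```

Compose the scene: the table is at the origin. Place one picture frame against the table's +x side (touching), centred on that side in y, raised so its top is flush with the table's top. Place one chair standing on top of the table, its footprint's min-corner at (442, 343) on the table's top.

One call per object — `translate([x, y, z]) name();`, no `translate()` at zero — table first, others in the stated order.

table();
translate([1560, 471, 79]) picture_frame();
translate([442, 343, 705]) chair();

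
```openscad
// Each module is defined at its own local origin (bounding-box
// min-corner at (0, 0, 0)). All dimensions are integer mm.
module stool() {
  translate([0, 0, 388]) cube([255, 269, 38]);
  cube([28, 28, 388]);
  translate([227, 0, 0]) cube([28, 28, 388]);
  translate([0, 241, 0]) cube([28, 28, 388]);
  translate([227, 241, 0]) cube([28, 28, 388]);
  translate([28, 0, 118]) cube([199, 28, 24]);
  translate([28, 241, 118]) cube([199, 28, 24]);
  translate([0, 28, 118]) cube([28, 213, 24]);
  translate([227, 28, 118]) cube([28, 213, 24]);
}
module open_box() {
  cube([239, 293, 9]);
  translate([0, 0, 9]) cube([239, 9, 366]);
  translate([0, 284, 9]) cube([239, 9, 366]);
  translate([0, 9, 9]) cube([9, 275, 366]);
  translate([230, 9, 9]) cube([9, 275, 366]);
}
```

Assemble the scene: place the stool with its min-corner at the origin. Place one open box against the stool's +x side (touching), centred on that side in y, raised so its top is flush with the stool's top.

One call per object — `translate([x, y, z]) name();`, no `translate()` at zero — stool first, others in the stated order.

stool();
translate([255, -12, 51]) open_box();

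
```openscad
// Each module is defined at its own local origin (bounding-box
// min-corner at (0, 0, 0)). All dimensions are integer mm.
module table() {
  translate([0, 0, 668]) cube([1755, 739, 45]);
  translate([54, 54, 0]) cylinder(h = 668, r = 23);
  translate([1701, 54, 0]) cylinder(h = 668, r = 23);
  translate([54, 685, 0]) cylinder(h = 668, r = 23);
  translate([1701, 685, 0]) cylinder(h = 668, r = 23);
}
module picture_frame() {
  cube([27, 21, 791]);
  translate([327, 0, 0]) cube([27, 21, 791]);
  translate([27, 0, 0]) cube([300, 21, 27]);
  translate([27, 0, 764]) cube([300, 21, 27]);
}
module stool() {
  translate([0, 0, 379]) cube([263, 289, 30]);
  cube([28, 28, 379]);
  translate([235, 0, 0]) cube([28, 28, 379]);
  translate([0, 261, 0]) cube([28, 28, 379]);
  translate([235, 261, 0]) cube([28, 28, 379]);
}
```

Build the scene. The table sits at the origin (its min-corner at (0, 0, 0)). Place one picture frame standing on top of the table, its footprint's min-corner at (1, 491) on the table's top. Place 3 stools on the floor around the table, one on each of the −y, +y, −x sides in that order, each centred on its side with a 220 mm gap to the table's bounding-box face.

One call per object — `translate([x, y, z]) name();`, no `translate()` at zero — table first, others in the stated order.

table();
translate([1, 491, 713]) picture_frame();
translate([746, -509, 0]) stool();
translate([746, 959, 0]) stool();
translate([-483, 225, 0]) stool();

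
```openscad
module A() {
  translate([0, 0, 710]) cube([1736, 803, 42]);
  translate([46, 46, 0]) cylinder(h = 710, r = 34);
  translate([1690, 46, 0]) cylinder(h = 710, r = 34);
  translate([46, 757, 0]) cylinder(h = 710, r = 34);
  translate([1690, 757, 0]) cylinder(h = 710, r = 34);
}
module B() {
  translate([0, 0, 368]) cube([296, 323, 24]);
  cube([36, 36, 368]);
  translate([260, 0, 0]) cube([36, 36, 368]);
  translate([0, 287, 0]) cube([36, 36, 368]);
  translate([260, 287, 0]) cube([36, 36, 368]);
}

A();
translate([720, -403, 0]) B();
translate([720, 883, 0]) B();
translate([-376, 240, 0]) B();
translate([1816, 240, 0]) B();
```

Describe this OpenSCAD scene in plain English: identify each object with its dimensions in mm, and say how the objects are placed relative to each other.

A is a table: top 1736 mm (x) × 803 mm (y), 42 mm thick, upper face at z = 752 mm, on four round legs of 68 mm diameter, each leg's bounding box inset 12 mm from the nearest pair of top edges, running from z = 0 to the bottom of the top.

B is a four-legged stool. The seat is 296×323 mm, 24 mm thick, top at z = 392 mm. It stands on four square legs, each 36×36 mm in cross-section, from z = 0 to the seat underside, each flush with a corner of the seat.

Four stools sit around the table at the −y, +y, −x, +x sides.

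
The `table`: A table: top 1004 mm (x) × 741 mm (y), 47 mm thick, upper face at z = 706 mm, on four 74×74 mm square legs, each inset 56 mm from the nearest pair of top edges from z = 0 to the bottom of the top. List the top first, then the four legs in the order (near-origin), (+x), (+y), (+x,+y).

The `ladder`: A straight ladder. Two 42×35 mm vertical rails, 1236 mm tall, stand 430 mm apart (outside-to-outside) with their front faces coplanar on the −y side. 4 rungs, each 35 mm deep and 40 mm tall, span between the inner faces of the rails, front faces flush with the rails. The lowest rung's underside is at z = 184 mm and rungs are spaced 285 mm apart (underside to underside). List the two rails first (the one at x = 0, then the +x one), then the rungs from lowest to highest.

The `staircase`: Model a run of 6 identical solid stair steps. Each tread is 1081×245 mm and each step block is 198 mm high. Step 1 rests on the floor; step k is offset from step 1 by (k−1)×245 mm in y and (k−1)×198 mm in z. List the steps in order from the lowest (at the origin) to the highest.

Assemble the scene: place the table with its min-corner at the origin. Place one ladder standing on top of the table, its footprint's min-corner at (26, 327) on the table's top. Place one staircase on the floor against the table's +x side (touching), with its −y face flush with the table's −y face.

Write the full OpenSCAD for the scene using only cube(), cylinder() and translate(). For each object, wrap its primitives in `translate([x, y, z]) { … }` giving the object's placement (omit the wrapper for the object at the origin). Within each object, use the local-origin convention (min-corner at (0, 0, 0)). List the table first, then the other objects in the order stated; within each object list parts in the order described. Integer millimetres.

translate([0, 0, 659]) cube([1004, 741, 47]);
translate([56, 56, 0]) cube([74, 74, 659]);
translate([874, 56, 0]) cube([74, 74, 659]);
translate([56, 611, 0]) cube([74, 74, 659]);
translate([874, 611, 0]) cube([74, 74, 659]);
translate([26, 327, 706]) {
  cube([42, 35, 1236]);
  translate([388, 0, 0]) cube([42, 35, 1236]);
  translate([42, 0, 184]) cube([346, 35, 40]);
  translate([42, 0, 469]) cube([346, 35, 40]);
  translate([42, 0, 754]) cube([346, 35, 40]);
  translate([42, 0, 1039]) cube([346, 35, 40]);
}
translate([1004, 0, 0]) {
  cube([1081, 245, 198]);
  translate([0, 245, 198]) cube([1081, 245, 198]);
  translate([0, 490, 396]) cube([1081, 245, 198]);
  translate([0, 735, 594]) cube([1081, 245, 198]);
  translate([0, 980, 792]) cube([1081, 245, 198]);
  translate([0, 1225, 990]) cube([1081, 245, 198]);
}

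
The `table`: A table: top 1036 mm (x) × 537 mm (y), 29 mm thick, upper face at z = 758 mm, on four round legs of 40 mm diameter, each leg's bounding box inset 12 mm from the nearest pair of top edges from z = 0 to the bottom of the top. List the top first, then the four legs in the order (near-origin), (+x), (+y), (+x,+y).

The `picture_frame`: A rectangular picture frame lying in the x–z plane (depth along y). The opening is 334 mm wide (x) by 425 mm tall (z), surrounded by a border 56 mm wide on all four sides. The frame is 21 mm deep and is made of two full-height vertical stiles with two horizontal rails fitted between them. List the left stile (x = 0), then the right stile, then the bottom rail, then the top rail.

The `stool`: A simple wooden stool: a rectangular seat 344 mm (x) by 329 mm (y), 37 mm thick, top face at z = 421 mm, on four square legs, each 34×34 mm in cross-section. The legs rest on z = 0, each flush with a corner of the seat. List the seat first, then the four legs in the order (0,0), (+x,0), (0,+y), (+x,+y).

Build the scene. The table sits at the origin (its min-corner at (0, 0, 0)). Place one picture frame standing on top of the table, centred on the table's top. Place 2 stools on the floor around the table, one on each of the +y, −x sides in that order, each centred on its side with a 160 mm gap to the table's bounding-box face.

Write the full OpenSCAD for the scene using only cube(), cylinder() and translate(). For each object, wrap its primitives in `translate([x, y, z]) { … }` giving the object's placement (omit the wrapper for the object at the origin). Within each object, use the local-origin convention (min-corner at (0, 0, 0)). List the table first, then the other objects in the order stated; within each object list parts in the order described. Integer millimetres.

translate([0, 0, 729]) cube([1036, 537, 29]);
translate([32, 32, 0]) cylinder(h = 729, r = 20);
translate([1004, 32, 0]) cylinder(h = 729, r = 20);
translate([32, 505, 0]) cylinder(h = 729, r = 20);
translate([1004, 505, 0]) cylinder(h = 729, r = 20);
translate([295, 258, 758]) {
  cube([56, 21, 537]);
  translate([390, 0, 0]) cube([56, 21, 537]);
  translate([56, 0, 0]) cube([334, 21, 56]);
  translate([56, 0, 481]) cube([334, 21, 56]);
}
translate([346, 697, 0]) {
  translate([0, 0, 384]) cube([344, 329, 37]);
  cube([34, 34, 384]);
  translate([310, 0, 0]) cube([34, 34, 384]);
  translate([0, 295, 0]) cube([34, 34, 384]);
  translate([310, 295, 0]) cube([34, 34, 384]);
}
translate([-504, 104, 0]) {
  translate([0, 0, 384]) cube([344, 329, 37]);
  cube([34, 34, 384]);
  translate([310, 0, 0]) cube([34, 34, 384]);
  translate([0, 295, 0]) cube([34, 34, 384]);
  translate([310, 295, 0]) cube([34, 34, 384]);
}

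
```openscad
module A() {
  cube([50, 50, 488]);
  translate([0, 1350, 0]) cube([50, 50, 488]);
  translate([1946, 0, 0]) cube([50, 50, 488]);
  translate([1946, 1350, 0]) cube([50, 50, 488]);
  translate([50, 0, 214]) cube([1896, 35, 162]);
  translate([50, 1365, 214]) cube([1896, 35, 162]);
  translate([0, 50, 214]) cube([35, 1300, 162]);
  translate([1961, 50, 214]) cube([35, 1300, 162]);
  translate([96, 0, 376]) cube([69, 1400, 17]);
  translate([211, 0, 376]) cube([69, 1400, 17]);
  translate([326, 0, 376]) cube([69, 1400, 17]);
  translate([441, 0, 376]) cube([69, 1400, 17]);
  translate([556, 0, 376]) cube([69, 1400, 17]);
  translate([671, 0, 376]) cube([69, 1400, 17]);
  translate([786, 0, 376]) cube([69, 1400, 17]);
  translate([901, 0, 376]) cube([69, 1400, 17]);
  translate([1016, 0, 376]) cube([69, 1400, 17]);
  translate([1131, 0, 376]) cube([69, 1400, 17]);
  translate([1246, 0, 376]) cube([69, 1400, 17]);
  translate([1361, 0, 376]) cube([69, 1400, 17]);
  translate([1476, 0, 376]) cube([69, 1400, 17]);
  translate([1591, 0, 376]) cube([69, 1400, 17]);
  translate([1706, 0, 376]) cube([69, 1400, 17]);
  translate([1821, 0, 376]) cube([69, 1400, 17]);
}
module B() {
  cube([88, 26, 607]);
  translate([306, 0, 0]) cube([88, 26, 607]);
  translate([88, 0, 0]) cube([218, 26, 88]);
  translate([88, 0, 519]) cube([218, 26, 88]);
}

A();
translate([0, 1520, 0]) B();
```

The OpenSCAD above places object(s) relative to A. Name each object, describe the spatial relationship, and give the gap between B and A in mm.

The picture frame's nearest face is 120 mm from the bed frame's +y face.

A is a bed frame. B is a picture frame. The picture frame is on the floor beside the bed frame on its +y side. The gap between the picture frame and the bed frame is 120 mm.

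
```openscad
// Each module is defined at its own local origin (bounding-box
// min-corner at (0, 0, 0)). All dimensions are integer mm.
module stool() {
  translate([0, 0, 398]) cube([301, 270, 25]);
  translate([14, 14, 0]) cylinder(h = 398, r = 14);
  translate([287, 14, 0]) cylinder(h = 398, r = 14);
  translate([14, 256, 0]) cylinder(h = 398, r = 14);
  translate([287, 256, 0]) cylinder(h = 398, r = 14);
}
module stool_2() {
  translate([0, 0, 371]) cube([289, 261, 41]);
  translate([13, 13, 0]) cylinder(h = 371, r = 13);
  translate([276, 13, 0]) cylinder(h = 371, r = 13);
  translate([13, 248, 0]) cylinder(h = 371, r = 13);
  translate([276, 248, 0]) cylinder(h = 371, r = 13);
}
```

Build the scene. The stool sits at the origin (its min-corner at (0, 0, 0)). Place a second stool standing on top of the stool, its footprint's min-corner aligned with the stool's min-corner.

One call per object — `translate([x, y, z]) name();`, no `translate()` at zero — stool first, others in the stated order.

stool();
translate([0, 0, 423]) stool_2();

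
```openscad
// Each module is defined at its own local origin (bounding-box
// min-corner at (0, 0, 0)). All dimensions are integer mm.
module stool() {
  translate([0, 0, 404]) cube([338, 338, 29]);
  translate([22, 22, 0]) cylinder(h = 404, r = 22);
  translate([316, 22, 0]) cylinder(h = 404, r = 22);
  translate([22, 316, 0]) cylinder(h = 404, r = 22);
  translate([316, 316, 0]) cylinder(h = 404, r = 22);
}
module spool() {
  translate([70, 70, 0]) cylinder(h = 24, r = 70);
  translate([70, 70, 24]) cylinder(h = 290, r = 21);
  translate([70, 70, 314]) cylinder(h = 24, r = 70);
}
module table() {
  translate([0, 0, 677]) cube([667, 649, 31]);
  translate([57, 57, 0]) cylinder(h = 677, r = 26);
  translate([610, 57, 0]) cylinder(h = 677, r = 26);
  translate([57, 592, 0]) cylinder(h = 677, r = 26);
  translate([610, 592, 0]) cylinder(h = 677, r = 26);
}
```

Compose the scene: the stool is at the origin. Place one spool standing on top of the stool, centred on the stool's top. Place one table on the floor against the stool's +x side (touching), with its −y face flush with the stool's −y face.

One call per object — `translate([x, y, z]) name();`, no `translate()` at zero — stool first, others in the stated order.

stool();
translate([99, 99, 433]) spool();
translate([338, 0, 0]) table();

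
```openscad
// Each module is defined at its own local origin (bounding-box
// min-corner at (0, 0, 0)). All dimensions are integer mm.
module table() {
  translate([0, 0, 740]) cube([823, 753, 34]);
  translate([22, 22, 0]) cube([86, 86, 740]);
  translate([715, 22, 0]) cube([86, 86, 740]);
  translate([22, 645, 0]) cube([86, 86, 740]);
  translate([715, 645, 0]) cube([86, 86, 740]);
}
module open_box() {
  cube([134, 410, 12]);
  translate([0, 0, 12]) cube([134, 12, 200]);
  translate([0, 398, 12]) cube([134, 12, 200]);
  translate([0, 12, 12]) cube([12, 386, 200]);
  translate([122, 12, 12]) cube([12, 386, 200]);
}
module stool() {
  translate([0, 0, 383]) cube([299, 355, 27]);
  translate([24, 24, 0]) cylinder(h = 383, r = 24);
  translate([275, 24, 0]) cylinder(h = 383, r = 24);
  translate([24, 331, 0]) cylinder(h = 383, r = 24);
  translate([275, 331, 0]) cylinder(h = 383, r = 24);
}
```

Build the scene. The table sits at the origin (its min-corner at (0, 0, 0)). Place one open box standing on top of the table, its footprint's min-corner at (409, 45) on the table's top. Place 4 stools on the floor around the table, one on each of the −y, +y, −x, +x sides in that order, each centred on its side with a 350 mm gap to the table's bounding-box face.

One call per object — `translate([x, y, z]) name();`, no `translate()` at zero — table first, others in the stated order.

table();
translate([409, 45, 774]) open_box();
translate([262, -705, 0]) stool();
translate([262, 1103, 0]) stool();
translate([-649, 199, 0]) stool();
translate([1173, 199, 0]) stool();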